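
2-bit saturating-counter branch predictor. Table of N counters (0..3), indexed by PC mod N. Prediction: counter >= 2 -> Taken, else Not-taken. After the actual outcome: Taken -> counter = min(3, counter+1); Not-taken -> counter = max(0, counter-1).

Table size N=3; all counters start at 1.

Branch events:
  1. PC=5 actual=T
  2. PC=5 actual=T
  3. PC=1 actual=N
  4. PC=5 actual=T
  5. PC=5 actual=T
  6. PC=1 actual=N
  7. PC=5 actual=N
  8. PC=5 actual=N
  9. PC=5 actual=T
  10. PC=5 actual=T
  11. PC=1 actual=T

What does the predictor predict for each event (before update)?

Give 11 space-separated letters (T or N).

Answer: N T N T T N T T N T N

Derivation:
Ev 1: PC=5 idx=2 pred=N actual=T -> ctr[2]=2
Ev 2: PC=5 idx=2 pred=T actual=T -> ctr[2]=3
Ev 3: PC=1 idx=1 pred=N actual=N -> ctr[1]=0
Ev 4: PC=5 idx=2 pred=T actual=T -> ctr[2]=3
Ev 5: PC=5 idx=2 pred=T actual=T -> ctr[2]=3
Ev 6: PC=1 idx=1 pred=N actual=N -> ctr[1]=0
Ev 7: PC=5 idx=2 pred=T actual=N -> ctr[2]=2
Ev 8: PC=5 idx=2 pred=T actual=N -> ctr[2]=1
Ev 9: PC=5 idx=2 pred=N actual=T -> ctr[2]=2
Ev 10: PC=5 idx=2 pred=T actual=T -> ctr[2]=3
Ev 11: PC=1 idx=1 pred=N actual=T -> ctr[1]=1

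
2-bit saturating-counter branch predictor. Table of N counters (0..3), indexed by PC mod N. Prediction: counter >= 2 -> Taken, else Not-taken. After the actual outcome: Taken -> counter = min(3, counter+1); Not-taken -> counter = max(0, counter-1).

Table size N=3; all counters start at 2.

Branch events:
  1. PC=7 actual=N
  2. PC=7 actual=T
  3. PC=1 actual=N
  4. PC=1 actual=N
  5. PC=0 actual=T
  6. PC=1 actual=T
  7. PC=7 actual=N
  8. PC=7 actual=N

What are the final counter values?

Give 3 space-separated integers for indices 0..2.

Answer: 3 0 2

Derivation:
Ev 1: PC=7 idx=1 pred=T actual=N -> ctr[1]=1
Ev 2: PC=7 idx=1 pred=N actual=T -> ctr[1]=2
Ev 3: PC=1 idx=1 pred=T actual=N -> ctr[1]=1
Ev 4: PC=1 idx=1 pred=N actual=N -> ctr[1]=0
Ev 5: PC=0 idx=0 pred=T actual=T -> ctr[0]=3
Ev 6: PC=1 idx=1 pred=N actual=T -> ctr[1]=1
Ev 7: PC=7 idx=1 pred=N actual=N -> ctr[1]=0
Ev 8: PC=7 idx=1 pred=N actual=N -> ctr[1]=0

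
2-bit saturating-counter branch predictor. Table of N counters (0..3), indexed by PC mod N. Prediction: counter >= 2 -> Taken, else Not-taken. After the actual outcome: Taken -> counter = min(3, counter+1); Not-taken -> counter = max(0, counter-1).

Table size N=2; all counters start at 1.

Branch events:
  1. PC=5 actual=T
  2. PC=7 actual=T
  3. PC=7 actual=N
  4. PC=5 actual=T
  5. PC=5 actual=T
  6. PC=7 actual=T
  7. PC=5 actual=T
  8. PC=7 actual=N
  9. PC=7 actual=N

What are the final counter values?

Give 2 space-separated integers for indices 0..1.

Answer: 1 1

Derivation:
Ev 1: PC=5 idx=1 pred=N actual=T -> ctr[1]=2
Ev 2: PC=7 idx=1 pred=T actual=T -> ctr[1]=3
Ev 3: PC=7 idx=1 pred=T actual=N -> ctr[1]=2
Ev 4: PC=5 idx=1 pred=T actual=T -> ctr[1]=3
Ev 5: PC=5 idx=1 pred=T actual=T -> ctr[1]=3
Ev 6: PC=7 idx=1 pred=T actual=T -> ctr[1]=3
Ev 7: PC=5 idx=1 pred=T actual=T -> ctr[1]=3
Ev 8: PC=7 idx=1 pred=T actual=N -> ctr[1]=2
Ev 9: PC=7 idx=1 pred=T actual=N -> ctr[1]=1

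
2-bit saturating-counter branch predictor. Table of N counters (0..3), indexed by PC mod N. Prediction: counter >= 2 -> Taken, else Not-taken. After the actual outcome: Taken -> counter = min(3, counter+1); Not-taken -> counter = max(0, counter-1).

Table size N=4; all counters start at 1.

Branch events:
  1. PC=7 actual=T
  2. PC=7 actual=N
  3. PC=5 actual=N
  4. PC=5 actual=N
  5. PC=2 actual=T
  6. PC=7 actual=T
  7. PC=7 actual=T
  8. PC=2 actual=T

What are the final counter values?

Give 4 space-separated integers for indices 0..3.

Answer: 1 0 3 3

Derivation:
Ev 1: PC=7 idx=3 pred=N actual=T -> ctr[3]=2
Ev 2: PC=7 idx=3 pred=T actual=N -> ctr[3]=1
Ev 3: PC=5 idx=1 pred=N actual=N -> ctr[1]=0
Ev 4: PC=5 idx=1 pred=N actual=N -> ctr[1]=0
Ev 5: PC=2 idx=2 pred=N actual=T -> ctr[2]=2
Ev 6: PC=7 idx=3 pred=N actual=T -> ctr[3]=2
Ev 7: PC=7 idx=3 pred=T actual=T -> ctr[3]=3
Ev 8: PC=2 idx=2 pred=T actual=T -> ctr[2]=3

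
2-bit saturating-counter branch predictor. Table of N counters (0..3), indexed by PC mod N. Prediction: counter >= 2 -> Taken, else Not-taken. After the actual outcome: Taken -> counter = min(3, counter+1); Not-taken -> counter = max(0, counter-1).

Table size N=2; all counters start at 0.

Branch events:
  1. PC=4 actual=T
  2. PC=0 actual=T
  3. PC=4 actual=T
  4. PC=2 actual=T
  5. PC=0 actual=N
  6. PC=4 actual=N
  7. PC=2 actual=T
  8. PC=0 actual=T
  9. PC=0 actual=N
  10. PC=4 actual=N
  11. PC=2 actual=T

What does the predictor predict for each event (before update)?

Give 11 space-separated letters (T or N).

Ev 1: PC=4 idx=0 pred=N actual=T -> ctr[0]=1
Ev 2: PC=0 idx=0 pred=N actual=T -> ctr[0]=2
Ev 3: PC=4 idx=0 pred=T actual=T -> ctr[0]=3
Ev 4: PC=2 idx=0 pred=T actual=T -> ctr[0]=3
Ev 5: PC=0 idx=0 pred=T actual=N -> ctr[0]=2
Ev 6: PC=4 idx=0 pred=T actual=N -> ctr[0]=1
Ev 7: PC=2 idx=0 pred=N actual=T -> ctr[0]=2
Ev 8: PC=0 idx=0 pred=T actual=T -> ctr[0]=3
Ev 9: PC=0 idx=0 pred=T actual=N -> ctr[0]=2
Ev 10: PC=4 idx=0 pred=T actual=N -> ctr[0]=1
Ev 11: PC=2 idx=0 pred=N actual=T -> ctr[0]=2

Answer: N N T T T T N T T T N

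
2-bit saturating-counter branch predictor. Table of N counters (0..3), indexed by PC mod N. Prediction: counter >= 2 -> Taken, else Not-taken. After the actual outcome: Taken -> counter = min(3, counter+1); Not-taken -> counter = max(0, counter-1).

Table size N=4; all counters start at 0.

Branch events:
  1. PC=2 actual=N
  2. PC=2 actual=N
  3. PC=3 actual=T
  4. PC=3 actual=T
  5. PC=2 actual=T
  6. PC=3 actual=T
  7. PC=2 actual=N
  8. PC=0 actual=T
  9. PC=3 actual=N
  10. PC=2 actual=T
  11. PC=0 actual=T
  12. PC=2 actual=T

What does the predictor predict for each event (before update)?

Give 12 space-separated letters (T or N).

Answer: N N N N N T N N T N N N

Derivation:
Ev 1: PC=2 idx=2 pred=N actual=N -> ctr[2]=0
Ev 2: PC=2 idx=2 pred=N actual=N -> ctr[2]=0
Ev 3: PC=3 idx=3 pred=N actual=T -> ctr[3]=1
Ev 4: PC=3 idx=3 pred=N actual=T -> ctr[3]=2
Ev 5: PC=2 idx=2 pred=N actual=T -> ctr[2]=1
Ev 6: PC=3 idx=3 pred=T actual=T -> ctr[3]=3
Ev 7: PC=2 idx=2 pred=N actual=N -> ctr[2]=0
Ev 8: PC=0 idx=0 pred=N actual=T -> ctr[0]=1
Ev 9: PC=3 idx=3 pred=T actual=N -> ctr[3]=2
Ev 10: PC=2 idx=2 pred=N actual=T -> ctr[2]=1
Ev 11: PC=0 idx=0 pred=N actual=T -> ctr[0]=2
Ev 12: PC=2 idx=2 pred=N actual=T -> ctr[2]=2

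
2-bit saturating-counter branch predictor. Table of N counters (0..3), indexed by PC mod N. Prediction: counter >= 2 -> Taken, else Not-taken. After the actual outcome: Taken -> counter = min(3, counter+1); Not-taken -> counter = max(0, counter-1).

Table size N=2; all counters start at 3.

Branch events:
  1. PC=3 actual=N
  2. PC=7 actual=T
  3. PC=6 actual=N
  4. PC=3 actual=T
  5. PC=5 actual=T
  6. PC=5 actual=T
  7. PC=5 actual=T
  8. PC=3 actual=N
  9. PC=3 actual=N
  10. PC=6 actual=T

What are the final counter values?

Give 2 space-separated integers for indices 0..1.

Ev 1: PC=3 idx=1 pred=T actual=N -> ctr[1]=2
Ev 2: PC=7 idx=1 pred=T actual=T -> ctr[1]=3
Ev 3: PC=6 idx=0 pred=T actual=N -> ctr[0]=2
Ev 4: PC=3 idx=1 pred=T actual=T -> ctr[1]=3
Ev 5: PC=5 idx=1 pred=T actual=T -> ctr[1]=3
Ev 6: PC=5 idx=1 pred=T actual=T -> ctr[1]=3
Ev 7: PC=5 idx=1 pred=T actual=T -> ctr[1]=3
Ev 8: PC=3 idx=1 pred=T actual=N -> ctr[1]=2
Ev 9: PC=3 idx=1 pred=T actual=N -> ctr[1]=1
Ev 10: PC=6 idx=0 pred=T actual=T -> ctr[0]=3

Answer: 3 1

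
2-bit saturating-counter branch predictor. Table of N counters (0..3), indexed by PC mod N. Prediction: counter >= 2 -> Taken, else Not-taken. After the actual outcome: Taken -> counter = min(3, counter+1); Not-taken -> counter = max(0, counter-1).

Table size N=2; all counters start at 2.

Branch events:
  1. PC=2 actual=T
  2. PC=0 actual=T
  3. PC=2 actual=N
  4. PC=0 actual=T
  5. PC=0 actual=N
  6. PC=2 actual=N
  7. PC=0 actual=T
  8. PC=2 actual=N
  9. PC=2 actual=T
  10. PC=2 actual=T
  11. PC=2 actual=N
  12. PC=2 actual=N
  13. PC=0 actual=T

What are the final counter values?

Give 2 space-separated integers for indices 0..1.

Answer: 2 2

Derivation:
Ev 1: PC=2 idx=0 pred=T actual=T -> ctr[0]=3
Ev 2: PC=0 idx=0 pred=T actual=T -> ctr[0]=3
Ev 3: PC=2 idx=0 pred=T actual=N -> ctr[0]=2
Ev 4: PC=0 idx=0 pred=T actual=T -> ctr[0]=3
Ev 5: PC=0 idx=0 pred=T actual=N -> ctr[0]=2
Ev 6: PC=2 idx=0 pred=T actual=N -> ctr[0]=1
Ev 7: PC=0 idx=0 pred=N actual=T -> ctr[0]=2
Ev 8: PC=2 idx=0 pred=T actual=N -> ctr[0]=1
Ev 9: PC=2 idx=0 pred=N actual=T -> ctr[0]=2
Ev 10: PC=2 idx=0 pred=T actual=T -> ctr[0]=3
Ev 11: PC=2 idx=0 pred=T actual=N -> ctr[0]=2
Ev 12: PC=2 idx=0 pred=T actual=N -> ctr[0]=1
Ev 13: PC=0 idx=0 pred=N actual=T -> ctr[0]=2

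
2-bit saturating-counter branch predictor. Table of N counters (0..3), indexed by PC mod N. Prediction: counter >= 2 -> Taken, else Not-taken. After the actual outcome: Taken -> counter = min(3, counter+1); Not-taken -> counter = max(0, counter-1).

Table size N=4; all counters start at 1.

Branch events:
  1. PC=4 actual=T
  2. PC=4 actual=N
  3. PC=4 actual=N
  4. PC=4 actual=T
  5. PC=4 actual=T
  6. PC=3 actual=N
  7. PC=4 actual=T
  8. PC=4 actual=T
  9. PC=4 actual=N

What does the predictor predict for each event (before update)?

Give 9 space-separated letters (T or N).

Ev 1: PC=4 idx=0 pred=N actual=T -> ctr[0]=2
Ev 2: PC=4 idx=0 pred=T actual=N -> ctr[0]=1
Ev 3: PC=4 idx=0 pred=N actual=N -> ctr[0]=0
Ev 4: PC=4 idx=0 pred=N actual=T -> ctr[0]=1
Ev 5: PC=4 idx=0 pred=N actual=T -> ctr[0]=2
Ev 6: PC=3 idx=3 pred=N actual=N -> ctr[3]=0
Ev 7: PC=4 idx=0 pred=T actual=T -> ctr[0]=3
Ev 8: PC=4 idx=0 pred=T actual=T -> ctr[0]=3
Ev 9: PC=4 idx=0 pred=T actual=N -> ctr[0]=2

Answer: N T N N N N T T T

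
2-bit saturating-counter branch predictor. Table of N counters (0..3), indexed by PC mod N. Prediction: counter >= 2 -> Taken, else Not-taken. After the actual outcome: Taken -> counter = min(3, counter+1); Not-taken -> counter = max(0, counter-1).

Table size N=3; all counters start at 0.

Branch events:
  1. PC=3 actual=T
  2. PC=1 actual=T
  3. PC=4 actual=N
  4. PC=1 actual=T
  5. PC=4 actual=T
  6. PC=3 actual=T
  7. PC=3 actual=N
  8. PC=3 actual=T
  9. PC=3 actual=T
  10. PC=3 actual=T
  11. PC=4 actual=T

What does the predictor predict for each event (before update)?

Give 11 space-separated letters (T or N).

Ev 1: PC=3 idx=0 pred=N actual=T -> ctr[0]=1
Ev 2: PC=1 idx=1 pred=N actual=T -> ctr[1]=1
Ev 3: PC=4 idx=1 pred=N actual=N -> ctr[1]=0
Ev 4: PC=1 idx=1 pred=N actual=T -> ctr[1]=1
Ev 5: PC=4 idx=1 pred=N actual=T -> ctr[1]=2
Ev 6: PC=3 idx=0 pred=N actual=T -> ctr[0]=2
Ev 7: PC=3 idx=0 pred=T actual=N -> ctr[0]=1
Ev 8: PC=3 idx=0 pred=N actual=T -> ctr[0]=2
Ev 9: PC=3 idx=0 pred=T actual=T -> ctr[0]=3
Ev 10: PC=3 idx=0 pred=T actual=T -> ctr[0]=3
Ev 11: PC=4 idx=1 pred=T actual=T -> ctr[1]=3

Answer: N N N N N N T N T T T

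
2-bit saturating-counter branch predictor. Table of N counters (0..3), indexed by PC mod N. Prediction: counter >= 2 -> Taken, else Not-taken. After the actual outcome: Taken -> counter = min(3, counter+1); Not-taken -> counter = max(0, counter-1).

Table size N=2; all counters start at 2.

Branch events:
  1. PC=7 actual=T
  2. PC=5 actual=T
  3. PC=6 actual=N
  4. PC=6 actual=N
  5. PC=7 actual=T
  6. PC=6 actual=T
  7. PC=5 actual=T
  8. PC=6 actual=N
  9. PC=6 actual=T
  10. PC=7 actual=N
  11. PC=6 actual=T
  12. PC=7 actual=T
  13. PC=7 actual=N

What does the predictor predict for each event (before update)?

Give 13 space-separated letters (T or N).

Answer: T T T N T N T N N T N T T

Derivation:
Ev 1: PC=7 idx=1 pred=T actual=T -> ctr[1]=3
Ev 2: PC=5 idx=1 pred=T actual=T -> ctr[1]=3
Ev 3: PC=6 idx=0 pred=T actual=N -> ctr[0]=1
Ev 4: PC=6 idx=0 pred=N actual=N -> ctr[0]=0
Ev 5: PC=7 idx=1 pred=T actual=T -> ctr[1]=3
Ev 6: PC=6 idx=0 pred=N actual=T -> ctr[0]=1
Ev 7: PC=5 idx=1 pred=T actual=T -> ctr[1]=3
Ev 8: PC=6 idx=0 pred=N actual=N -> ctr[0]=0
Ev 9: PC=6 idx=0 pred=N actual=T -> ctr[0]=1
Ev 10: PC=7 idx=1 pred=T actual=N -> ctr[1]=2
Ev 11: PC=6 idx=0 pred=N actual=T -> ctr[0]=2
Ev 12: PC=7 idx=1 pred=T actual=T -> ctr[1]=3
Ev 13: PC=7 idx=1 pred=T actual=N -> ctr[1]=2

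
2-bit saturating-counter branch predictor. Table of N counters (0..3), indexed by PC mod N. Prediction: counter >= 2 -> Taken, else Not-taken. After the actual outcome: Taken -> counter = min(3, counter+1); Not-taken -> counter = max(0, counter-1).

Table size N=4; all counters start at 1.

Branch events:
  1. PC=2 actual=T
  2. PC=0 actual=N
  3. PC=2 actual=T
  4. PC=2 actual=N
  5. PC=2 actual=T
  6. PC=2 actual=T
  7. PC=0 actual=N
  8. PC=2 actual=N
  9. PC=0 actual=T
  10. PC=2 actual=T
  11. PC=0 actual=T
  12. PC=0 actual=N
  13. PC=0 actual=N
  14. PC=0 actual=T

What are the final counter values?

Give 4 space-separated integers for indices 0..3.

Ev 1: PC=2 idx=2 pred=N actual=T -> ctr[2]=2
Ev 2: PC=0 idx=0 pred=N actual=N -> ctr[0]=0
Ev 3: PC=2 idx=2 pred=T actual=T -> ctr[2]=3
Ev 4: PC=2 idx=2 pred=T actual=N -> ctr[2]=2
Ev 5: PC=2 idx=2 pred=T actual=T -> ctr[2]=3
Ev 6: PC=2 idx=2 pred=T actual=T -> ctr[2]=3
Ev 7: PC=0 idx=0 pred=N actual=N -> ctr[0]=0
Ev 8: PC=2 idx=2 pred=T actual=N -> ctr[2]=2
Ev 9: PC=0 idx=0 pred=N actual=T -> ctr[0]=1
Ev 10: PC=2 idx=2 pred=T actual=T -> ctr[2]=3
Ev 11: PC=0 idx=0 pred=N actual=T -> ctr[0]=2
Ev 12: PC=0 idx=0 pred=T actual=N -> ctr[0]=1
Ev 13: PC=0 idx=0 pred=N actual=N -> ctr[0]=0
Ev 14: PC=0 idx=0 pred=N actual=T -> ctr[0]=1

Answer: 1 1 3 1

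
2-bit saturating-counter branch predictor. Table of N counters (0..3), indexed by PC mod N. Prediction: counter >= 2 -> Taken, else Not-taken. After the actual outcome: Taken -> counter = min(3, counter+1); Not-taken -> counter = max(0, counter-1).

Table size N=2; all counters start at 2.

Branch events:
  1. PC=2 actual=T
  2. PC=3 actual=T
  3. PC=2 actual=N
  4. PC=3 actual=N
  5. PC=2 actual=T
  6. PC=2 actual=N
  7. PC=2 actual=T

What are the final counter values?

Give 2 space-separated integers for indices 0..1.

Answer: 3 2

Derivation:
Ev 1: PC=2 idx=0 pred=T actual=T -> ctr[0]=3
Ev 2: PC=3 idx=1 pred=T actual=T -> ctr[1]=3
Ev 3: PC=2 idx=0 pred=T actual=N -> ctr[0]=2
Ev 4: PC=3 idx=1 pred=T actual=N -> ctr[1]=2
Ev 5: PC=2 idx=0 pred=T actual=T -> ctr[0]=3
Ev 6: PC=2 idx=0 pred=T actual=N -> ctr[0]=2
Ev 7: PC=2 idx=0 pred=T actual=T -> ctr[0]=3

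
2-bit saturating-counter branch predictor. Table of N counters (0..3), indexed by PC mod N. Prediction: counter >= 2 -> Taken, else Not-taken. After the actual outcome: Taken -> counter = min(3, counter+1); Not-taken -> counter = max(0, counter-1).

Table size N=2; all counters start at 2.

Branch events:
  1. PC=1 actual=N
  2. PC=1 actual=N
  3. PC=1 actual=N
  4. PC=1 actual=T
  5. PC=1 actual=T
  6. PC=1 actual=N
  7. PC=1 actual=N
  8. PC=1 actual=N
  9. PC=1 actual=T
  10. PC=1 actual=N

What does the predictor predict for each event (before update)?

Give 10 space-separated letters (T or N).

Answer: T N N N N T N N N N

Derivation:
Ev 1: PC=1 idx=1 pred=T actual=N -> ctr[1]=1
Ev 2: PC=1 idx=1 pred=N actual=N -> ctr[1]=0
Ev 3: PC=1 idx=1 pred=N actual=N -> ctr[1]=0
Ev 4: PC=1 idx=1 pred=N actual=T -> ctr[1]=1
Ev 5: PC=1 idx=1 pred=N actual=T -> ctr[1]=2
Ev 6: PC=1 idx=1 pred=T actual=N -> ctr[1]=1
Ev 7: PC=1 idx=1 pred=N actual=N -> ctr[1]=0
Ev 8: PC=1 idx=1 pred=N actual=N -> ctr[1]=0
Ev 9: PC=1 idx=1 pred=N actual=T -> ctr[1]=1
Ev 10: PC=1 idx=1 pred=N actual=N -> ctr[1]=0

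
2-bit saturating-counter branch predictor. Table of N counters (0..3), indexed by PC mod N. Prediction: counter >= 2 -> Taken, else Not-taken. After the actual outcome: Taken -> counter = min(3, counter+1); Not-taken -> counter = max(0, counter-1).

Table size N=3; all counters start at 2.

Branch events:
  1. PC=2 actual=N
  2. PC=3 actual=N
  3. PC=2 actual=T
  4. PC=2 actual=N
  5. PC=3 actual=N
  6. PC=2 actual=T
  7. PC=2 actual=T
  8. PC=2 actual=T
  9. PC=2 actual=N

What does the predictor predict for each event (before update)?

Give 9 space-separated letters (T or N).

Answer: T T N T N N T T T

Derivation:
Ev 1: PC=2 idx=2 pred=T actual=N -> ctr[2]=1
Ev 2: PC=3 idx=0 pred=T actual=N -> ctr[0]=1
Ev 3: PC=2 idx=2 pred=N actual=T -> ctr[2]=2
Ev 4: PC=2 idx=2 pred=T actual=N -> ctr[2]=1
Ev 5: PC=3 idx=0 pred=N actual=N -> ctr[0]=0
Ev 6: PC=2 idx=2 pred=N actual=T -> ctr[2]=2
Ev 7: PC=2 idx=2 pred=T actual=T -> ctr[2]=3
Ev 8: PC=2 idx=2 pred=T actual=T -> ctr[2]=3
Ev 9: PC=2 idx=2 pred=T actual=N -> ctr[2]=2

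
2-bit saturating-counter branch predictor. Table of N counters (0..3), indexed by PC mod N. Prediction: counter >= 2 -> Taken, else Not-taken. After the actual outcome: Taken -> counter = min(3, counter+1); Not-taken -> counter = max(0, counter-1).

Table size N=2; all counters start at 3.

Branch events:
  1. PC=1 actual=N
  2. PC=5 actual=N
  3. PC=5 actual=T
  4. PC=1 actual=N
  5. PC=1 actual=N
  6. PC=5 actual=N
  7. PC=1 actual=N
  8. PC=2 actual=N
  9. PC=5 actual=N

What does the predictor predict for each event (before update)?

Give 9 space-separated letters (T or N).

Ev 1: PC=1 idx=1 pred=T actual=N -> ctr[1]=2
Ev 2: PC=5 idx=1 pred=T actual=N -> ctr[1]=1
Ev 3: PC=5 idx=1 pred=N actual=T -> ctr[1]=2
Ev 4: PC=1 idx=1 pred=T actual=N -> ctr[1]=1
Ev 5: PC=1 idx=1 pred=N actual=N -> ctr[1]=0
Ev 6: PC=5 idx=1 pred=N actual=N -> ctr[1]=0
Ev 7: PC=1 idx=1 pred=N actual=N -> ctr[1]=0
Ev 8: PC=2 idx=0 pred=T actual=N -> ctr[0]=2
Ev 9: PC=5 idx=1 pred=N actual=N -> ctr[1]=0

Answer: T T N T N N N T N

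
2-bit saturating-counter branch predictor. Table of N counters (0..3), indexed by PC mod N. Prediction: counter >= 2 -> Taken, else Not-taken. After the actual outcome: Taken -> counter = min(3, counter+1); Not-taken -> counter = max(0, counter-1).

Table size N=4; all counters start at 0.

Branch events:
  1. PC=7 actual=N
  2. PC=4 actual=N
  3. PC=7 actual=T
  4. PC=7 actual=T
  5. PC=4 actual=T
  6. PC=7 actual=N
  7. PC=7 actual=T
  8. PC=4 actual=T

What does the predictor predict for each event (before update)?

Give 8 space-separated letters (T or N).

Ev 1: PC=7 idx=3 pred=N actual=N -> ctr[3]=0
Ev 2: PC=4 idx=0 pred=N actual=N -> ctr[0]=0
Ev 3: PC=7 idx=3 pred=N actual=T -> ctr[3]=1
Ev 4: PC=7 idx=3 pred=N actual=T -> ctr[3]=2
Ev 5: PC=4 idx=0 pred=N actual=T -> ctr[0]=1
Ev 6: PC=7 idx=3 pred=T actual=N -> ctr[3]=1
Ev 7: PC=7 idx=3 pred=N actual=T -> ctr[3]=2
Ev 8: PC=4 idx=0 pred=N actual=T -> ctr[0]=2

Answer: N N N N N T N N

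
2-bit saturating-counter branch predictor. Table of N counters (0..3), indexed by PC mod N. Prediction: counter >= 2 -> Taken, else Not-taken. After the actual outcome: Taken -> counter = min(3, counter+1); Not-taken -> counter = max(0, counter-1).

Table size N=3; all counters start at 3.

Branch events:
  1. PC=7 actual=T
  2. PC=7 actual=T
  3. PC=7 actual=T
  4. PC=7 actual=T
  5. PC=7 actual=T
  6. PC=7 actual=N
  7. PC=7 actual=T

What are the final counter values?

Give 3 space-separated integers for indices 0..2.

Answer: 3 3 3

Derivation:
Ev 1: PC=7 idx=1 pred=T actual=T -> ctr[1]=3
Ev 2: PC=7 idx=1 pred=T actual=T -> ctr[1]=3
Ev 3: PC=7 idx=1 pred=T actual=T -> ctr[1]=3
Ev 4: PC=7 idx=1 pred=T actual=T -> ctr[1]=3
Ev 5: PC=7 idx=1 pred=T actual=T -> ctr[1]=3
Ev 6: PC=7 idx=1 pred=T actual=N -> ctr[1]=2
Ev 7: PC=7 idx=1 pred=T actual=T -> ctr[1]=3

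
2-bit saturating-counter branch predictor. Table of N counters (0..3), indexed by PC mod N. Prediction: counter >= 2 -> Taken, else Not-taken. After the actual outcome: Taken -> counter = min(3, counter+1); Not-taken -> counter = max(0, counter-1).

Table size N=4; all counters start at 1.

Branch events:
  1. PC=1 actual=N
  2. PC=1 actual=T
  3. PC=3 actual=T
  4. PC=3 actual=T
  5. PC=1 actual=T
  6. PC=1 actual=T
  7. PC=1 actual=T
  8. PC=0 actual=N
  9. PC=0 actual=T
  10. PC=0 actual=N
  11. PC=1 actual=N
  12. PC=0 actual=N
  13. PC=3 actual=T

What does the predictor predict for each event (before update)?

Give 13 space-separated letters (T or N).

Ev 1: PC=1 idx=1 pred=N actual=N -> ctr[1]=0
Ev 2: PC=1 idx=1 pred=N actual=T -> ctr[1]=1
Ev 3: PC=3 idx=3 pred=N actual=T -> ctr[3]=2
Ev 4: PC=3 idx=3 pred=T actual=T -> ctr[3]=3
Ev 5: PC=1 idx=1 pred=N actual=T -> ctr[1]=2
Ev 6: PC=1 idx=1 pred=T actual=T -> ctr[1]=3
Ev 7: PC=1 idx=1 pred=T actual=T -> ctr[1]=3
Ev 8: PC=0 idx=0 pred=N actual=N -> ctr[0]=0
Ev 9: PC=0 idx=0 pred=N actual=T -> ctr[0]=1
Ev 10: PC=0 idx=0 pred=N actual=N -> ctr[0]=0
Ev 11: PC=1 idx=1 pred=T actual=N -> ctr[1]=2
Ev 12: PC=0 idx=0 pred=N actual=N -> ctr[0]=0
Ev 13: PC=3 idx=3 pred=T actual=T -> ctr[3]=3

Answer: N N N T N T T N N N T N T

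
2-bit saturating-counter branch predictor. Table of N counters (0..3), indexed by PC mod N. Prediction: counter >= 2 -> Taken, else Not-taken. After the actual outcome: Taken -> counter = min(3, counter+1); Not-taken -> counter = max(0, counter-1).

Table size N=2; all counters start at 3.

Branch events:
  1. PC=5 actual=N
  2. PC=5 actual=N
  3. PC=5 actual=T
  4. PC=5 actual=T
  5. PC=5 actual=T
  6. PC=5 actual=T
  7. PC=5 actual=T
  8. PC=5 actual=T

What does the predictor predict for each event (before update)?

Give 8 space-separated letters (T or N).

Answer: T T N T T T T T

Derivation:
Ev 1: PC=5 idx=1 pred=T actual=N -> ctr[1]=2
Ev 2: PC=5 idx=1 pred=T actual=N -> ctr[1]=1
Ev 3: PC=5 idx=1 pred=N actual=T -> ctr[1]=2
Ev 4: PC=5 idx=1 pred=T actual=T -> ctr[1]=3
Ev 5: PC=5 idx=1 pred=T actual=T -> ctr[1]=3
Ev 6: PC=5 idx=1 pred=T actual=T -> ctr[1]=3
Ev 7: PC=5 idx=1 pred=T actual=T -> ctr[1]=3
Ev 8: PC=5 idx=1 pred=T actual=T -> ctr[1]=3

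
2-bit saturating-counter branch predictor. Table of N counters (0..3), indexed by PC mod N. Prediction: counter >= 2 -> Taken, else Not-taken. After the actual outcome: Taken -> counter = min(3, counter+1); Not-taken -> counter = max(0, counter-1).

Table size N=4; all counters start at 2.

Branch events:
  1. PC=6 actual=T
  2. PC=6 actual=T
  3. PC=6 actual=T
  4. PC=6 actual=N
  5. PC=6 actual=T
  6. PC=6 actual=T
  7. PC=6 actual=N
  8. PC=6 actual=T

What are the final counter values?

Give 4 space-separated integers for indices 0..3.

Answer: 2 2 3 2

Derivation:
Ev 1: PC=6 idx=2 pred=T actual=T -> ctr[2]=3
Ev 2: PC=6 idx=2 pred=T actual=T -> ctr[2]=3
Ev 3: PC=6 idx=2 pred=T actual=T -> ctr[2]=3
Ev 4: PC=6 idx=2 pred=T actual=N -> ctr[2]=2
Ev 5: PC=6 idx=2 pred=T actual=T -> ctr[2]=3
Ev 6: PC=6 idx=2 pred=T actual=T -> ctr[2]=3
Ev 7: PC=6 idx=2 pred=T actual=N -> ctr[2]=2
Ev 8: PC=6 idx=2 pred=T actual=T -> ctr[2]=3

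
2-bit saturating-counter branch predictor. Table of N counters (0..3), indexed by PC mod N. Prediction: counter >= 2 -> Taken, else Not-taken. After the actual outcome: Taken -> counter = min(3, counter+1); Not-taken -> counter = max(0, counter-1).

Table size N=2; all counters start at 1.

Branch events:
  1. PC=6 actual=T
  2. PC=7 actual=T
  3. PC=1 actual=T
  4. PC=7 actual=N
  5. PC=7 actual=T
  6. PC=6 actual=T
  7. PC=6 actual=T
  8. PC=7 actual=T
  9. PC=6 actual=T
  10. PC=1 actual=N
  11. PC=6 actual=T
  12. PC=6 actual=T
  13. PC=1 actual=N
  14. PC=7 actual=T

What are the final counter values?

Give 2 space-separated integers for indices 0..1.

Answer: 3 2

Derivation:
Ev 1: PC=6 idx=0 pred=N actual=T -> ctr[0]=2
Ev 2: PC=7 idx=1 pred=N actual=T -> ctr[1]=2
Ev 3: PC=1 idx=1 pred=T actual=T -> ctr[1]=3
Ev 4: PC=7 idx=1 pred=T actual=N -> ctr[1]=2
Ev 5: PC=7 idx=1 pred=T actual=T -> ctr[1]=3
Ev 6: PC=6 idx=0 pred=T actual=T -> ctr[0]=3
Ev 7: PC=6 idx=0 pred=T actual=T -> ctr[0]=3
Ev 8: PC=7 idx=1 pred=T actual=T -> ctr[1]=3
Ev 9: PC=6 idx=0 pred=T actual=T -> ctr[0]=3
Ev 10: PC=1 idx=1 pred=T actual=N -> ctr[1]=2
Ev 11: PC=6 idx=0 pred=T actual=T -> ctr[0]=3
Ev 12: PC=6 idx=0 pred=T actual=T -> ctr[0]=3
Ev 13: PC=1 idx=1 pred=T actual=N -> ctr[1]=1
Ev 14: PC=7 idx=1 pred=N actual=T -> ctr[1]=2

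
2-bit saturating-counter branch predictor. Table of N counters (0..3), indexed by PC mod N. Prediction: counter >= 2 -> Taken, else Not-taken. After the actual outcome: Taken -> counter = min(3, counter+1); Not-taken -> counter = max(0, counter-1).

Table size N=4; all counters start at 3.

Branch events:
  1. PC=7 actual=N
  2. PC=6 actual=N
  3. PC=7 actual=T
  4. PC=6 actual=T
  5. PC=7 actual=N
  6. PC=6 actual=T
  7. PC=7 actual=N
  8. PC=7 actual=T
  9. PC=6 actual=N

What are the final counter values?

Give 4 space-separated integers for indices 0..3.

Answer: 3 3 2 2

Derivation:
Ev 1: PC=7 idx=3 pred=T actual=N -> ctr[3]=2
Ev 2: PC=6 idx=2 pred=T actual=N -> ctr[2]=2
Ev 3: PC=7 idx=3 pred=T actual=T -> ctr[3]=3
Ev 4: PC=6 idx=2 pred=T actual=T -> ctr[2]=3
Ev 5: PC=7 idx=3 pred=T actual=N -> ctr[3]=2
Ev 6: PC=6 idx=2 pred=T actual=T -> ctr[2]=3
Ev 7: PC=7 idx=3 pred=T actual=N -> ctr[3]=1
Ev 8: PC=7 idx=3 pred=N actual=T -> ctr[3]=2
Ev 9: PC=6 idx=2 pred=T actual=N -> ctr[2]=2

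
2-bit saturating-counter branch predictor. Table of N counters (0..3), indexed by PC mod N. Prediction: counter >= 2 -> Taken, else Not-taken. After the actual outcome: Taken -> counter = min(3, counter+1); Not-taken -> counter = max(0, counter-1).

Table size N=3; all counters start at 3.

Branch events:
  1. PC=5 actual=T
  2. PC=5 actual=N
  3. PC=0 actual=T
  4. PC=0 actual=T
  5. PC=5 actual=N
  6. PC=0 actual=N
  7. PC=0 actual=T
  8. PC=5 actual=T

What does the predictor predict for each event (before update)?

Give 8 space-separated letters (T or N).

Answer: T T T T T T T N

Derivation:
Ev 1: PC=5 idx=2 pred=T actual=T -> ctr[2]=3
Ev 2: PC=5 idx=2 pred=T actual=N -> ctr[2]=2
Ev 3: PC=0 idx=0 pred=T actual=T -> ctr[0]=3
Ev 4: PC=0 idx=0 pred=T actual=T -> ctr[0]=3
Ev 5: PC=5 idx=2 pred=T actual=N -> ctr[2]=1
Ev 6: PC=0 idx=0 pred=T actual=N -> ctr[0]=2
Ev 7: PC=0 idx=0 pred=T actual=T -> ctr[0]=3
Ev 8: PC=5 idx=2 pred=N actual=T -> ctr[2]=2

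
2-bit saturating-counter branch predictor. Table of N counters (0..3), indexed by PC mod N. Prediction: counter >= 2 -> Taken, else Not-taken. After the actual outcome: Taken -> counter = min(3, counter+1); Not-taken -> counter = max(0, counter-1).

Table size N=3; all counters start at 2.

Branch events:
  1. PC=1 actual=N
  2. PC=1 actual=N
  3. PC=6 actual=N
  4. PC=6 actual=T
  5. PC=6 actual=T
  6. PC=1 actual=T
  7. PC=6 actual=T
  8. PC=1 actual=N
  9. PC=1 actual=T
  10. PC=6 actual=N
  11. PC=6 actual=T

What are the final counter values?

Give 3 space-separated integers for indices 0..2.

Ev 1: PC=1 idx=1 pred=T actual=N -> ctr[1]=1
Ev 2: PC=1 idx=1 pred=N actual=N -> ctr[1]=0
Ev 3: PC=6 idx=0 pred=T actual=N -> ctr[0]=1
Ev 4: PC=6 idx=0 pred=N actual=T -> ctr[0]=2
Ev 5: PC=6 idx=0 pred=T actual=T -> ctr[0]=3
Ev 6: PC=1 idx=1 pred=N actual=T -> ctr[1]=1
Ev 7: PC=6 idx=0 pred=T actual=T -> ctr[0]=3
Ev 8: PC=1 idx=1 pred=N actual=N -> ctr[1]=0
Ev 9: PC=1 idx=1 pred=N actual=T -> ctr[1]=1
Ev 10: PC=6 idx=0 pred=T actual=N -> ctr[0]=2
Ev 11: PC=6 idx=0 pred=T actual=T -> ctr[0]=3

Answer: 3 1 2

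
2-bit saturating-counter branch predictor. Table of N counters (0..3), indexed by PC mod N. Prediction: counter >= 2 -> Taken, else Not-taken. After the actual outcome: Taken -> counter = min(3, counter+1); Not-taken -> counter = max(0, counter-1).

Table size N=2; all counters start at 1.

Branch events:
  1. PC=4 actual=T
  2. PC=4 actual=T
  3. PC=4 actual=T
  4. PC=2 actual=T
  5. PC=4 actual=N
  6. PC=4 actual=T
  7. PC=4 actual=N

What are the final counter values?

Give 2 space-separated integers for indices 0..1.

Ev 1: PC=4 idx=0 pred=N actual=T -> ctr[0]=2
Ev 2: PC=4 idx=0 pred=T actual=T -> ctr[0]=3
Ev 3: PC=4 idx=0 pred=T actual=T -> ctr[0]=3
Ev 4: PC=2 idx=0 pred=T actual=T -> ctr[0]=3
Ev 5: PC=4 idx=0 pred=T actual=N -> ctr[0]=2
Ev 6: PC=4 idx=0 pred=T actual=T -> ctr[0]=3
Ev 7: PC=4 idx=0 pred=T actual=N -> ctr[0]=2

Answer: 2 1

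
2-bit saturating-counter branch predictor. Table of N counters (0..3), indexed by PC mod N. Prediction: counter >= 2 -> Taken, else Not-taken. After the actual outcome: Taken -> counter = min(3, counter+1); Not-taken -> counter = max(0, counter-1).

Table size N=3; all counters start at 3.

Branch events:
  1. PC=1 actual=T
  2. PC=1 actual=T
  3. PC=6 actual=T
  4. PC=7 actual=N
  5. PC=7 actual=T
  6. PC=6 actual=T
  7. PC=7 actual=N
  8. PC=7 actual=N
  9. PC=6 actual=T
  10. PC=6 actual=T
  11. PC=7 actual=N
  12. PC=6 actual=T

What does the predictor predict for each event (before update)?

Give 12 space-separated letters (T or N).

Answer: T T T T T T T T T T N T

Derivation:
Ev 1: PC=1 idx=1 pred=T actual=T -> ctr[1]=3
Ev 2: PC=1 idx=1 pred=T actual=T -> ctr[1]=3
Ev 3: PC=6 idx=0 pred=T actual=T -> ctr[0]=3
Ev 4: PC=7 idx=1 pred=T actual=N -> ctr[1]=2
Ev 5: PC=7 idx=1 pred=T actual=T -> ctr[1]=3
Ev 6: PC=6 idx=0 pred=T actual=T -> ctr[0]=3
Ev 7: PC=7 idx=1 pred=T actual=N -> ctr[1]=2
Ev 8: PC=7 idx=1 pred=T actual=N -> ctr[1]=1
Ev 9: PC=6 idx=0 pred=T actual=T -> ctr[0]=3
Ev 10: PC=6 idx=0 pred=T actual=T -> ctr[0]=3
Ev 11: PC=7 idx=1 pred=N actual=N -> ctr[1]=0
Ev 12: PC=6 idx=0 pred=T actual=T -> ctr[0]=3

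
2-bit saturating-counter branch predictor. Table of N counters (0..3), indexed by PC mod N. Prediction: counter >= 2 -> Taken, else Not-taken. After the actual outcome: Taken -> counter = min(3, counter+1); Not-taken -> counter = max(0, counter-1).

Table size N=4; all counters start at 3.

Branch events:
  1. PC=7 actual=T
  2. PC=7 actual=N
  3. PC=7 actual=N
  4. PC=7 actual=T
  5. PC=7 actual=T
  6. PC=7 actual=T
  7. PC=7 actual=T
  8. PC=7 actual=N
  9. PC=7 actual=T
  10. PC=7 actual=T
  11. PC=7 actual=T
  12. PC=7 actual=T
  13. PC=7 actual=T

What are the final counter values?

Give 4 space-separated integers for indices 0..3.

Ev 1: PC=7 idx=3 pred=T actual=T -> ctr[3]=3
Ev 2: PC=7 idx=3 pred=T actual=N -> ctr[3]=2
Ev 3: PC=7 idx=3 pred=T actual=N -> ctr[3]=1
Ev 4: PC=7 idx=3 pred=N actual=T -> ctr[3]=2
Ev 5: PC=7 idx=3 pred=T actual=T -> ctr[3]=3
Ev 6: PC=7 idx=3 pred=T actual=T -> ctr[3]=3
Ev 7: PC=7 idx=3 pred=T actual=T -> ctr[3]=3
Ev 8: PC=7 idx=3 pred=T actual=N -> ctr[3]=2
Ev 9: PC=7 idx=3 pred=T actual=T -> ctr[3]=3
Ev 10: PC=7 idx=3 pred=T actual=T -> ctr[3]=3
Ev 11: PC=7 idx=3 pred=T actual=T -> ctr[3]=3
Ev 12: PC=7 idx=3 pred=T actual=T -> ctr[3]=3
Ev 13: PC=7 idx=3 pred=T actual=T -> ctr[3]=3

Answer: 3 3 3 3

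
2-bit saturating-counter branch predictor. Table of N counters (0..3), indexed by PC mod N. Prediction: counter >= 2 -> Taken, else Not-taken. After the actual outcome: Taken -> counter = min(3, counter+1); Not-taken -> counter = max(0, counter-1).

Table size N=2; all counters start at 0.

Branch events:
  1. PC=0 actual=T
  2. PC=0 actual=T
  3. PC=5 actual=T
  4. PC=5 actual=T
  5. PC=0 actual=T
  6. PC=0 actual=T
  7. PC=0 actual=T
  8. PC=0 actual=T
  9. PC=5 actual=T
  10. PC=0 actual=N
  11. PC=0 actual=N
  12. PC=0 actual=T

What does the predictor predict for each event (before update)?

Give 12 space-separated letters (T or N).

Answer: N N N N T T T T T T T N

Derivation:
Ev 1: PC=0 idx=0 pred=N actual=T -> ctr[0]=1
Ev 2: PC=0 idx=0 pred=N actual=T -> ctr[0]=2
Ev 3: PC=5 idx=1 pred=N actual=T -> ctr[1]=1
Ev 4: PC=5 idx=1 pred=N actual=T -> ctr[1]=2
Ev 5: PC=0 idx=0 pred=T actual=T -> ctr[0]=3
Ev 6: PC=0 idx=0 pred=T actual=T -> ctr[0]=3
Ev 7: PC=0 idx=0 pred=T actual=T -> ctr[0]=3
Ev 8: PC=0 idx=0 pred=T actual=T -> ctr[0]=3
Ev 9: PC=5 idx=1 pred=T actual=T -> ctr[1]=3
Ev 10: PC=0 idx=0 pred=T actual=N -> ctr[0]=2
Ev 11: PC=0 idx=0 pred=T actual=N -> ctr[0]=1
Ev 12: PC=0 idx=0 pred=N actual=T -> ctr[0]=2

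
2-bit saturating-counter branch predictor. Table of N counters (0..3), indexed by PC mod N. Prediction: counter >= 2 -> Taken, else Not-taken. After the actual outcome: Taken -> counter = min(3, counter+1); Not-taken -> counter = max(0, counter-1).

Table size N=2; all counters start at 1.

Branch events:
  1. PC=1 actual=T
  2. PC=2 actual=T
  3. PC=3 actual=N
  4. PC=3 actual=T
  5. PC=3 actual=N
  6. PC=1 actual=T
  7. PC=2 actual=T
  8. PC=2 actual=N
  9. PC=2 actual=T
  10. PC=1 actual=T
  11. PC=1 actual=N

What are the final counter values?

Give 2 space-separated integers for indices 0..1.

Ev 1: PC=1 idx=1 pred=N actual=T -> ctr[1]=2
Ev 2: PC=2 idx=0 pred=N actual=T -> ctr[0]=2
Ev 3: PC=3 idx=1 pred=T actual=N -> ctr[1]=1
Ev 4: PC=3 idx=1 pred=N actual=T -> ctr[1]=2
Ev 5: PC=3 idx=1 pred=T actual=N -> ctr[1]=1
Ev 6: PC=1 idx=1 pred=N actual=T -> ctr[1]=2
Ev 7: PC=2 idx=0 pred=T actual=T -> ctr[0]=3
Ev 8: PC=2 idx=0 pred=T actual=N -> ctr[0]=2
Ev 9: PC=2 idx=0 pred=T actual=T -> ctr[0]=3
Ev 10: PC=1 idx=1 pred=T actual=T -> ctr[1]=3
Ev 11: PC=1 idx=1 pred=T actual=N -> ctr[1]=2

Answer: 3 2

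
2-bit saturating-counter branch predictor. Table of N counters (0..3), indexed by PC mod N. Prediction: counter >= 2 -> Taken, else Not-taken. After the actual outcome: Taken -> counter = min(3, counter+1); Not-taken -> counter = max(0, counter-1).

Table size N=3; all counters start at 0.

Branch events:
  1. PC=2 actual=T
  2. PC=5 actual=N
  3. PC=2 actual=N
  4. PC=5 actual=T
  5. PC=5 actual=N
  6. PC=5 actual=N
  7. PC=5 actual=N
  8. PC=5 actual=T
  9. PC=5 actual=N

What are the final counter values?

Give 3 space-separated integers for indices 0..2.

Ev 1: PC=2 idx=2 pred=N actual=T -> ctr[2]=1
Ev 2: PC=5 idx=2 pred=N actual=N -> ctr[2]=0
Ev 3: PC=2 idx=2 pred=N actual=N -> ctr[2]=0
Ev 4: PC=5 idx=2 pred=N actual=T -> ctr[2]=1
Ev 5: PC=5 idx=2 pred=N actual=N -> ctr[2]=0
Ev 6: PC=5 idx=2 pred=N actual=N -> ctr[2]=0
Ev 7: PC=5 idx=2 pred=N actual=N -> ctr[2]=0
Ev 8: PC=5 idx=2 pred=N actual=T -> ctr[2]=1
Ev 9: PC=5 idx=2 pred=N actual=N -> ctr[2]=0

Answer: 0 0 0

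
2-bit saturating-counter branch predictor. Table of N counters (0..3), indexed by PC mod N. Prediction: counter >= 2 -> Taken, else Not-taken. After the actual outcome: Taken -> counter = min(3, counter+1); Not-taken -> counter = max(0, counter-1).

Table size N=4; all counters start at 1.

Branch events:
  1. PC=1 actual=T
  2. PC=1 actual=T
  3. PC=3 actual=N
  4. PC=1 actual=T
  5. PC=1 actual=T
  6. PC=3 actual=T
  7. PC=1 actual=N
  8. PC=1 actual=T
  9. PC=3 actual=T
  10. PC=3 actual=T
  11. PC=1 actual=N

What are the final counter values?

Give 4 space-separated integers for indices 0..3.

Ev 1: PC=1 idx=1 pred=N actual=T -> ctr[1]=2
Ev 2: PC=1 idx=1 pred=T actual=T -> ctr[1]=3
Ev 3: PC=3 idx=3 pred=N actual=N -> ctr[3]=0
Ev 4: PC=1 idx=1 pred=T actual=T -> ctr[1]=3
Ev 5: PC=1 idx=1 pred=T actual=T -> ctr[1]=3
Ev 6: PC=3 idx=3 pred=N actual=T -> ctr[3]=1
Ev 7: PC=1 idx=1 pred=T actual=N -> ctr[1]=2
Ev 8: PC=1 idx=1 pred=T actual=T -> ctr[1]=3
Ev 9: PC=3 idx=3 pred=N actual=T -> ctr[3]=2
Ev 10: PC=3 idx=3 pred=T actual=T -> ctr[3]=3
Ev 11: PC=1 idx=1 pred=T actual=N -> ctr[1]=2

Answer: 1 2 1 3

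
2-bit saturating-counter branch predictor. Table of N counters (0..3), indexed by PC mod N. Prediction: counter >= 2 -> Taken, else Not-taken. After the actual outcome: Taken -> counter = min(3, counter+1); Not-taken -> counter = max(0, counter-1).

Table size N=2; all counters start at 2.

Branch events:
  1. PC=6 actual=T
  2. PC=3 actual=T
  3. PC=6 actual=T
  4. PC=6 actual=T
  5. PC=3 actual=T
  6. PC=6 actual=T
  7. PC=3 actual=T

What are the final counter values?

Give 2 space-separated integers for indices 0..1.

Answer: 3 3

Derivation:
Ev 1: PC=6 idx=0 pred=T actual=T -> ctr[0]=3
Ev 2: PC=3 idx=1 pred=T actual=T -> ctr[1]=3
Ev 3: PC=6 idx=0 pred=T actual=T -> ctr[0]=3
Ev 4: PC=6 idx=0 pred=T actual=T -> ctr[0]=3
Ev 5: PC=3 idx=1 pred=T actual=T -> ctr[1]=3
Ev 6: PC=6 idx=0 pred=T actual=T -> ctr[0]=3
Ev 7: PC=3 idx=1 pred=T actual=T -> ctr[1]=3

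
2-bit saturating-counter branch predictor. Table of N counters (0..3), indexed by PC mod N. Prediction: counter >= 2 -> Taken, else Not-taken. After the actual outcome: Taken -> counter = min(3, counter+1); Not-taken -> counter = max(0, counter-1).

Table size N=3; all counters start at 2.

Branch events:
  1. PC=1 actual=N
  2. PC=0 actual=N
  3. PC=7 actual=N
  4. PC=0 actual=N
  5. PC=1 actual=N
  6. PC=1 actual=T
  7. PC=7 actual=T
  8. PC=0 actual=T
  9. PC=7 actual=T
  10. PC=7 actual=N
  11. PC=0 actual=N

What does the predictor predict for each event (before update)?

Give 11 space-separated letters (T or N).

Answer: T T N N N N N N T T N

Derivation:
Ev 1: PC=1 idx=1 pred=T actual=N -> ctr[1]=1
Ev 2: PC=0 idx=0 pred=T actual=N -> ctr[0]=1
Ev 3: PC=7 idx=1 pred=N actual=N -> ctr[1]=0
Ev 4: PC=0 idx=0 pred=N actual=N -> ctr[0]=0
Ev 5: PC=1 idx=1 pred=N actual=N -> ctr[1]=0
Ev 6: PC=1 idx=1 pred=N actual=T -> ctr[1]=1
Ev 7: PC=7 idx=1 pred=N actual=T -> ctr[1]=2
Ev 8: PC=0 idx=0 pred=N actual=T -> ctr[0]=1
Ev 9: PC=7 idx=1 pred=T actual=T -> ctr[1]=3
Ev 10: PC=7 idx=1 pred=T actual=N -> ctr[1]=2
Ev 11: PC=0 idx=0 pred=N actual=N -> ctr[0]=0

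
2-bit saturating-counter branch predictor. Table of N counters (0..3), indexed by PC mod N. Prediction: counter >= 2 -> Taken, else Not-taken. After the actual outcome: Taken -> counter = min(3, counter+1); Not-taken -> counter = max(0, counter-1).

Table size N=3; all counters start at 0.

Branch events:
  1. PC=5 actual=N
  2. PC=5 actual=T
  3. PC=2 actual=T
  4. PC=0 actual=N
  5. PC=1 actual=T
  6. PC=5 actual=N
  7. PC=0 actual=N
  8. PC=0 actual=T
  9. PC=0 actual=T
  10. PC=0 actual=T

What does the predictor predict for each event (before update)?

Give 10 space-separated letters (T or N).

Answer: N N N N N T N N N T

Derivation:
Ev 1: PC=5 idx=2 pred=N actual=N -> ctr[2]=0
Ev 2: PC=5 idx=2 pred=N actual=T -> ctr[2]=1
Ev 3: PC=2 idx=2 pred=N actual=T -> ctr[2]=2
Ev 4: PC=0 idx=0 pred=N actual=N -> ctr[0]=0
Ev 5: PC=1 idx=1 pred=N actual=T -> ctr[1]=1
Ev 6: PC=5 idx=2 pred=T actual=N -> ctr[2]=1
Ev 7: PC=0 idx=0 pred=N actual=N -> ctr[0]=0
Ev 8: PC=0 idx=0 pred=N actual=T -> ctr[0]=1
Ev 9: PC=0 idx=0 pred=N actual=T -> ctr[0]=2
Ev 10: PC=0 idx=0 pred=T actual=T -> ctr[0]=3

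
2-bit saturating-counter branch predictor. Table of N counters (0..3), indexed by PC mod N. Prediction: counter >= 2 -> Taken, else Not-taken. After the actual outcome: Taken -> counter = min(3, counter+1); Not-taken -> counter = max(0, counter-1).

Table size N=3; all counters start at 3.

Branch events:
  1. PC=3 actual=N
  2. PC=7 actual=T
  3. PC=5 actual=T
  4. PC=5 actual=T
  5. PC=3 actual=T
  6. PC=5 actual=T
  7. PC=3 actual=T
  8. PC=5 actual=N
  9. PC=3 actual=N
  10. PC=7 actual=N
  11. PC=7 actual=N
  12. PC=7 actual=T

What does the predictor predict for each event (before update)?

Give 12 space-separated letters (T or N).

Answer: T T T T T T T T T T T N

Derivation:
Ev 1: PC=3 idx=0 pred=T actual=N -> ctr[0]=2
Ev 2: PC=7 idx=1 pred=T actual=T -> ctr[1]=3
Ev 3: PC=5 idx=2 pred=T actual=T -> ctr[2]=3
Ev 4: PC=5 idx=2 pred=T actual=T -> ctr[2]=3
Ev 5: PC=3 idx=0 pred=T actual=T -> ctr[0]=3
Ev 6: PC=5 idx=2 pred=T actual=T -> ctr[2]=3
Ev 7: PC=3 idx=0 pred=T actual=T -> ctr[0]=3
Ev 8: PC=5 idx=2 pred=T actual=N -> ctr[2]=2
Ev 9: PC=3 idx=0 pred=T actual=N -> ctr[0]=2
Ev 10: PC=7 idx=1 pred=T actual=N -> ctr[1]=2
Ev 11: PC=7 idx=1 pred=T actual=N -> ctr[1]=1
Ev 12: PC=7 idx=1 pred=N actual=T -> ctr[1]=2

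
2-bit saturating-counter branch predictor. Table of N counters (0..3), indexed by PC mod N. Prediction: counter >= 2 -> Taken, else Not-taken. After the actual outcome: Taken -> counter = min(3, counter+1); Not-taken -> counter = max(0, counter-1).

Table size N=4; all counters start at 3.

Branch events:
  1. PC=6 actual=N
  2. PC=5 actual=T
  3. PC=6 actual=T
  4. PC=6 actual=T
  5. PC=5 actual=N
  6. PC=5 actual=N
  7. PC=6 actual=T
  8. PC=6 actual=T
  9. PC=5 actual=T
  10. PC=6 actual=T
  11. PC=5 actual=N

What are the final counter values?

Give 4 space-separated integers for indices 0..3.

Answer: 3 1 3 3

Derivation:
Ev 1: PC=6 idx=2 pred=T actual=N -> ctr[2]=2
Ev 2: PC=5 idx=1 pred=T actual=T -> ctr[1]=3
Ev 3: PC=6 idx=2 pred=T actual=T -> ctr[2]=3
Ev 4: PC=6 idx=2 pred=T actual=T -> ctr[2]=3
Ev 5: PC=5 idx=1 pred=T actual=N -> ctr[1]=2
Ev 6: PC=5 idx=1 pred=T actual=N -> ctr[1]=1
Ev 7: PC=6 idx=2 pred=T actual=T -> ctr[2]=3
Ev 8: PC=6 idx=2 pred=T actual=T -> ctr[2]=3
Ev 9: PC=5 idx=1 pred=N actual=T -> ctr[1]=2
Ev 10: PC=6 idx=2 pred=T actual=T -> ctr[2]=3
Ev 11: PC=5 idx=1 pred=T actual=N -> ctr[1]=1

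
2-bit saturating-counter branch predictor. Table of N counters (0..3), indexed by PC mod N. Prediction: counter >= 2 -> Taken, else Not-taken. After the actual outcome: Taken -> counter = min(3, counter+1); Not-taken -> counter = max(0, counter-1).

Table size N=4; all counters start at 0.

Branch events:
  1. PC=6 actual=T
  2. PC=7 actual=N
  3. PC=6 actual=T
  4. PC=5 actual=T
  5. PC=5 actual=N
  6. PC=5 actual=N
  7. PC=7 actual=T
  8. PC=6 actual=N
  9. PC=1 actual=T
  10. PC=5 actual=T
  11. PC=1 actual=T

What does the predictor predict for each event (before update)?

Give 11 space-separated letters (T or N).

Answer: N N N N N N N T N N T

Derivation:
Ev 1: PC=6 idx=2 pred=N actual=T -> ctr[2]=1
Ev 2: PC=7 idx=3 pred=N actual=N -> ctr[3]=0
Ev 3: PC=6 idx=2 pred=N actual=T -> ctr[2]=2
Ev 4: PC=5 idx=1 pred=N actual=T -> ctr[1]=1
Ev 5: PC=5 idx=1 pred=N actual=N -> ctr[1]=0
Ev 6: PC=5 idx=1 pred=N actual=N -> ctr[1]=0
Ev 7: PC=7 idx=3 pred=N actual=T -> ctr[3]=1
Ev 8: PC=6 idx=2 pred=T actual=N -> ctr[2]=1
Ev 9: PC=1 idx=1 pred=N actual=T -> ctr[1]=1
Ev 10: PC=5 idx=1 pred=N actual=T -> ctr[1]=2
Ev 11: PC=1 idx=1 pred=T actual=T -> ctr[1]=3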